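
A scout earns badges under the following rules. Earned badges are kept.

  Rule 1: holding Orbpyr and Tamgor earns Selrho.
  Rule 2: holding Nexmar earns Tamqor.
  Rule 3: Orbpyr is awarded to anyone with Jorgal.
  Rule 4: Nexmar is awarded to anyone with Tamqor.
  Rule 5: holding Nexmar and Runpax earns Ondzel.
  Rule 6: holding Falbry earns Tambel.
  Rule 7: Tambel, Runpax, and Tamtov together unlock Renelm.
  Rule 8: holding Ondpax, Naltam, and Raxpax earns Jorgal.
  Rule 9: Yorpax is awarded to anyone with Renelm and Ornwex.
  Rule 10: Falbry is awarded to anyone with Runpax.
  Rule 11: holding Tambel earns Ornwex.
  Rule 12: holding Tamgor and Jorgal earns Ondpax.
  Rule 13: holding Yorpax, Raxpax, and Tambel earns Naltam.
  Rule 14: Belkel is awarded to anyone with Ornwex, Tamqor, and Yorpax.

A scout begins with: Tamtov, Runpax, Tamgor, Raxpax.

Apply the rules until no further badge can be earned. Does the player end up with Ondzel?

Ondzel would need Nexmar and Runpax (Rule 5), but Nexmar is never earned.

No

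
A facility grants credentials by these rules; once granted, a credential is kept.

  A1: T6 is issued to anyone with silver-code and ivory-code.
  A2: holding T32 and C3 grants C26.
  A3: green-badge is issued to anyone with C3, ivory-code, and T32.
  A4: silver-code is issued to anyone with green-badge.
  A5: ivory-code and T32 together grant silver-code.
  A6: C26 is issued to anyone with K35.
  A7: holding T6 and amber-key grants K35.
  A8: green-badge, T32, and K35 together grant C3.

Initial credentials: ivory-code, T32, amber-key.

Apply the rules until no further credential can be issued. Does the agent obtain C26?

Yes

Holding ivory-code and T32 grants silver-code (A5).
Holding silver-code and ivory-code grants T6 (A1).
Holding T6 and amber-key grants K35 (A7).
Holding K35 grants C26 (A6).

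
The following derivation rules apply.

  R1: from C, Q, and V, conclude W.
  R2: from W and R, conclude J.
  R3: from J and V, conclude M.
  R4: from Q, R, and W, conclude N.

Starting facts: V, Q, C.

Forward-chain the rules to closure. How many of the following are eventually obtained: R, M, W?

C, Q, and V hold, so W follows (R1).
No rule produces R, and it is not given.
M would need J and V (R3), but J is never established.
W: reached.
Reached: W — 1 of the 3.

1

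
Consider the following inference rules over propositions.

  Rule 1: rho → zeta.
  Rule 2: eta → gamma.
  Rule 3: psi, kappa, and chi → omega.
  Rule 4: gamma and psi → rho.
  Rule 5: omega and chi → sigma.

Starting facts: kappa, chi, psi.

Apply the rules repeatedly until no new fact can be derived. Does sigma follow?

Yes

psi, kappa, and chi hold, so omega follows (Rule 3).
From omega and chi, Rule 5 gives sigma.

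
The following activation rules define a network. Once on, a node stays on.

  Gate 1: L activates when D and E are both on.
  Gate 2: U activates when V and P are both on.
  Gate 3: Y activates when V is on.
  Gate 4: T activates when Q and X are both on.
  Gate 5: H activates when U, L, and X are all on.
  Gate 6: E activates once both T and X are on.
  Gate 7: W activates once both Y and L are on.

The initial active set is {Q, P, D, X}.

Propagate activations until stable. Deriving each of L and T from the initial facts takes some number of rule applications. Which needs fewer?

T

T: Gate 4: Q and X on → T on. [1 rule application]
L: Q and X are on, so T activates (Gate 4). Gate 6: T and X on → E on. Gate 1: D and E on → L on. [3 rule applications]
T needs fewer.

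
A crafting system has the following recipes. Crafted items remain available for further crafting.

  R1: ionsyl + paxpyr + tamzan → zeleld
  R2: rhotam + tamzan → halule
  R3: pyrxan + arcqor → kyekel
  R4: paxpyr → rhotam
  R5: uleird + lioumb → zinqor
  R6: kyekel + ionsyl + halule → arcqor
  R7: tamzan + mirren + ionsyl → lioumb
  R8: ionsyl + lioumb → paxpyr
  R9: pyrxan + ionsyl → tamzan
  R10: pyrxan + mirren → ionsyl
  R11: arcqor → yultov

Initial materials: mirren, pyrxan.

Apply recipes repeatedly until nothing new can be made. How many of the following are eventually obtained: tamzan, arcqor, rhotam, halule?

3

pyrxan + mirren → ionsyl (R10).
Using R9, pyrxan and ionsyl make tamzan.
tamzan + mirren + ionsyl → lioumb (R7).
Using R8, ionsyl and lioumb make paxpyr.
paxpyr → rhotam (R4).
Using R2, rhotam and tamzan make halule.
tamzan: reached.
arcqor would need kyekel, ionsyl, and halule (R6), but kyekel is never obtained.
rhotam: reached.
halule: reached.
Reached: tamzan, rhotam, and halule — 3 of the 4.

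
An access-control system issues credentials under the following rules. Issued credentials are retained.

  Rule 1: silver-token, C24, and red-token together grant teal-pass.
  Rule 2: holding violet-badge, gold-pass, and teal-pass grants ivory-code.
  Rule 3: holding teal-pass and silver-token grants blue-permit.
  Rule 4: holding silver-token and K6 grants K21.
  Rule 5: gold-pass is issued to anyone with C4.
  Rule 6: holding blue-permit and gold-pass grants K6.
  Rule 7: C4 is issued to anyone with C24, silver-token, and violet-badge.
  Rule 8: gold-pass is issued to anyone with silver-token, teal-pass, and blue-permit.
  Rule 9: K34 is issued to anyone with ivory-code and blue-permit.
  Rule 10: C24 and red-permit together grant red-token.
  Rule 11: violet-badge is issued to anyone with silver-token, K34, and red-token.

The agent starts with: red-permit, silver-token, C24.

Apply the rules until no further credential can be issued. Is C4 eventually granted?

No

C4 would need C24, silver-token, and violet-badge (Rule 7), but violet-badge is never granted.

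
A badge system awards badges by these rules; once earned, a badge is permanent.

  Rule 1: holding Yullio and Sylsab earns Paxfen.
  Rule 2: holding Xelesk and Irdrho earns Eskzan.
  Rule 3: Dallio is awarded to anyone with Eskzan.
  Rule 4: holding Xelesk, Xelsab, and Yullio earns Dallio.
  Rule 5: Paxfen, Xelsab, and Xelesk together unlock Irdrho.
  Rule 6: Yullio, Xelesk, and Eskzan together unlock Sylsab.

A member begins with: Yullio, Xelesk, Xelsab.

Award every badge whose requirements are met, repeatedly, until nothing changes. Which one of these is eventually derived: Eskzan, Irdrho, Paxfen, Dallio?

Dallio

With Xelesk, Xelsab, and Yullio, Dallio is earned (Rule 4).
Paxfen would need Yullio and Sylsab (Rule 1), but Sylsab is never earned. Irdrho would need Paxfen, Xelsab, and Xelesk (Rule 5), but Paxfen is never earned. Eskzan would need Xelesk and Irdrho (Rule 2), but Irdrho is never earned.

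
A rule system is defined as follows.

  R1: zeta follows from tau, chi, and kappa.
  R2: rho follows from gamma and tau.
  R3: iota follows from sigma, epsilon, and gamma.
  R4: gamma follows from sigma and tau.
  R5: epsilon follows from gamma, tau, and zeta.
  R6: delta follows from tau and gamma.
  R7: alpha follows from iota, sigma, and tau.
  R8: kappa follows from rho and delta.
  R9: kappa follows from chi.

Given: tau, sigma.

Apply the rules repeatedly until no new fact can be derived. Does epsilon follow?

No

epsilon would need gamma, tau, and zeta (R5), but zeta is never established.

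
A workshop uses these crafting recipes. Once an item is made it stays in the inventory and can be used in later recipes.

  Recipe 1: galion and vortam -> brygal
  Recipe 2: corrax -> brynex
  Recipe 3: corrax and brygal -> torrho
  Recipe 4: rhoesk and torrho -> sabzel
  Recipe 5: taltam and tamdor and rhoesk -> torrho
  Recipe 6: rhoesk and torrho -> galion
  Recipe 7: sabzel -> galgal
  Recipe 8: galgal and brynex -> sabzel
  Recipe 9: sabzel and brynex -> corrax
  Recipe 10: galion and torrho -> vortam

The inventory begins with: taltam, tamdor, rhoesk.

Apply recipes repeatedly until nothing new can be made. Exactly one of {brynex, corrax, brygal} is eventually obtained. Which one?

brygal

Using Recipe 5, taltam, tamdor, and rhoesk make torrho.
rhoesk and torrho -> galion (Recipe 6).
Using Recipe 10, galion and torrho make vortam.
Using Recipe 1, galion and vortam make brygal.
brynex would need corrax (Recipe 2), but corrax is never obtained. corrax would need sabzel and brynex (Recipe 9), but brynex is never obtained.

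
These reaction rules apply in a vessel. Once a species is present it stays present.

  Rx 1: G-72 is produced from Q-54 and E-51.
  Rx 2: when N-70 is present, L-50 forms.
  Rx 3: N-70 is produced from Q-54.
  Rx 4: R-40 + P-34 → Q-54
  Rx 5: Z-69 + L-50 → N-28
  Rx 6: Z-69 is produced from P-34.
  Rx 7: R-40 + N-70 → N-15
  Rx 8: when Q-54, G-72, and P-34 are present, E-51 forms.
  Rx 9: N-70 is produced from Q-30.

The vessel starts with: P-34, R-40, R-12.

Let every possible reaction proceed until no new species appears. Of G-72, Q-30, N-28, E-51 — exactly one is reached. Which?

N-28

R-40 and P-34 present → Q-54 forms (Rx 4).
P-34 present → Z-69 forms (Rx 6).
Q-54 present → N-70 forms (Rx 3).
N-70 present → L-50 forms (Rx 2).
Z-69 and L-50 present → N-28 forms (Rx 5).
G-72 would need Q-54 and E-51 (Rx 1), but E-51 never forms. No rule produces Q-30, and it is not given. E-51 would need Q-54, G-72, and P-34 (Rx 8), but G-72 never forms.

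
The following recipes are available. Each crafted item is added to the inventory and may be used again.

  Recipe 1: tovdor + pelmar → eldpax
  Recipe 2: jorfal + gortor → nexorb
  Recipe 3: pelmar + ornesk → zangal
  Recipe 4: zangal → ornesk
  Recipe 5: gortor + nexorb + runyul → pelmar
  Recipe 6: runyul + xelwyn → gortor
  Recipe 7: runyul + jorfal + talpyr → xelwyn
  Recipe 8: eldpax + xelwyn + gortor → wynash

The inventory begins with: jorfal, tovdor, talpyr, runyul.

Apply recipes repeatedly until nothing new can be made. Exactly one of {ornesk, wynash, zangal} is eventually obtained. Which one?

runyul + jorfal + talpyr → xelwyn (Recipe 7).
runyul + xelwyn → gortor (Recipe 6).
jorfal + gortor → nexorb (Recipe 2).
Using Recipe 5, gortor, nexorb, and runyul make pelmar.
Using Recipe 1, tovdor and pelmar make eldpax.
Using Recipe 8, eldpax, xelwyn, and gortor make wynash.
ornesk would need zangal (Recipe 4), but zangal is never obtained. zangal would need pelmar and ornesk (Recipe 3), but ornesk is never obtained.

wynash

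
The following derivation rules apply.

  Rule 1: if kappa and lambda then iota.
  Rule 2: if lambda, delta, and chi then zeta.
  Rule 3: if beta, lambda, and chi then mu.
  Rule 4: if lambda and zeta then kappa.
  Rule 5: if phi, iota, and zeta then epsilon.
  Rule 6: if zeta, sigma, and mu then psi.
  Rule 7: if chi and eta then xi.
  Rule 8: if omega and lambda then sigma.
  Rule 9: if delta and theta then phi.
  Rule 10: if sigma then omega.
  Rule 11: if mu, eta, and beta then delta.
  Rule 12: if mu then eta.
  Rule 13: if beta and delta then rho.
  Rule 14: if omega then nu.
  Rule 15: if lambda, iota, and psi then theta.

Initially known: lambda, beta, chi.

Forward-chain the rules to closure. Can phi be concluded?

No

phi would need delta and theta (Rule 9), but theta is never established.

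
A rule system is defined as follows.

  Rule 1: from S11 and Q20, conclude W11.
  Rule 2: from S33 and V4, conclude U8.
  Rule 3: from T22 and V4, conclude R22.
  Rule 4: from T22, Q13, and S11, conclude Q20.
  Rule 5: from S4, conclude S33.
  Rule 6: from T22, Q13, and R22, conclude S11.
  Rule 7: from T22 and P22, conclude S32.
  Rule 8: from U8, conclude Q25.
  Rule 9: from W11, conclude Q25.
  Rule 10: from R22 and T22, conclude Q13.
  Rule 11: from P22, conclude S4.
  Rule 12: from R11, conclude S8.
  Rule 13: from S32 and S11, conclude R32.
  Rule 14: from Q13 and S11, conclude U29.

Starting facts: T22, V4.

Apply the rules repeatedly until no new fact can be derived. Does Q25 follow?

Yes

From T22 and V4, Rule 3 gives R22.
From R22 and T22, Rule 10 gives Q13.
From T22, Q13, and R22, Rule 6 gives S11.
From T22, Q13, and S11, Rule 4 gives Q20.
From S11 and Q20, Rule 1 gives W11.
From W11, Rule 9 gives Q25.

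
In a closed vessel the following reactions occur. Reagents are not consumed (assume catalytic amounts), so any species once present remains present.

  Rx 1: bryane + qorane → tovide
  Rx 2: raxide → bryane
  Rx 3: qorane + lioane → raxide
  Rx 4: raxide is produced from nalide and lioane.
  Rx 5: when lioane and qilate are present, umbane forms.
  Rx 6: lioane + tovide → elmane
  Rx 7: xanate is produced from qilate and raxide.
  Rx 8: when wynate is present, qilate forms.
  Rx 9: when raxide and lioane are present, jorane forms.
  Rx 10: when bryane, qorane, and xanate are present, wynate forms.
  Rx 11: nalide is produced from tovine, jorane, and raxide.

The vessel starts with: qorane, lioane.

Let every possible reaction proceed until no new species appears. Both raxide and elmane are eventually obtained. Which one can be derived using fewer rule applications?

raxide: qorane and lioane present → raxide forms (Rx 3). [1 rule application]
elmane: qorane and lioane present → raxide forms (Rx 3). raxide present → bryane forms (Rx 2). bryane and qorane present → tovide forms (Rx 1). lioane and tovide present → elmane forms (Rx 6). [4 rule applications]
raxide needs fewer.

raxide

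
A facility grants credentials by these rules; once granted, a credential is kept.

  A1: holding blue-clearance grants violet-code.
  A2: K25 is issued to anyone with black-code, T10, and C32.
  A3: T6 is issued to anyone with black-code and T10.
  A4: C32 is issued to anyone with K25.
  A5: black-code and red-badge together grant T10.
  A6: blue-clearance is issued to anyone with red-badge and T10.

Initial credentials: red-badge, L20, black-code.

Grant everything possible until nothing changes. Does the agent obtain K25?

K25 would need black-code, T10, and C32 (A2), but C32 is never granted.

No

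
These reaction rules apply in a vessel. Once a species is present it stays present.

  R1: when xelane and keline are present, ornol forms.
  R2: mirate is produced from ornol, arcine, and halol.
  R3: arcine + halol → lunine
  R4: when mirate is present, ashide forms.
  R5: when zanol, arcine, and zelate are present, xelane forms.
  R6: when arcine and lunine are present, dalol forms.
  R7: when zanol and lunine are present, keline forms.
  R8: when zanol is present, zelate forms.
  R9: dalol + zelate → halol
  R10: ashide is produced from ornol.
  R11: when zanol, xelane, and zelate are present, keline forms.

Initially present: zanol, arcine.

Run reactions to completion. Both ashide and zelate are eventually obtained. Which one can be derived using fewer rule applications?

zelate

zelate: zanol present → zelate forms (R8). [1 rule application]
ashide: zanol present → zelate forms (R8). zanol, arcine, and zelate present → xelane forms (R5). zanol, xelane, and zelate present → keline forms (R11). xelane and keline present → ornol forms (R1). ornol present → ashide forms (R10). [5 rule applications]
zelate needs fewer.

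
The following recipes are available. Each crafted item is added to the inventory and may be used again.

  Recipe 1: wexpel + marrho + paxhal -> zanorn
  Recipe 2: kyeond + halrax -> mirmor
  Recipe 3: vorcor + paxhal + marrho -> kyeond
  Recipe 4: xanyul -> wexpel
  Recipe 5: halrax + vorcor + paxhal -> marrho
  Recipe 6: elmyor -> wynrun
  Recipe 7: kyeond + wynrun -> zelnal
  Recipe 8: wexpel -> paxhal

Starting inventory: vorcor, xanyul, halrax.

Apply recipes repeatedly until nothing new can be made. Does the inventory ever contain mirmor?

xanyul -> wexpel (Recipe 4).
Using Recipe 8, wexpel makes paxhal.
halrax + vorcor + paxhal -> marrho (Recipe 5).
vorcor + paxhal + marrho -> kyeond (Recipe 3).
kyeond + halrax -> mirmor (Recipe 2).

Yes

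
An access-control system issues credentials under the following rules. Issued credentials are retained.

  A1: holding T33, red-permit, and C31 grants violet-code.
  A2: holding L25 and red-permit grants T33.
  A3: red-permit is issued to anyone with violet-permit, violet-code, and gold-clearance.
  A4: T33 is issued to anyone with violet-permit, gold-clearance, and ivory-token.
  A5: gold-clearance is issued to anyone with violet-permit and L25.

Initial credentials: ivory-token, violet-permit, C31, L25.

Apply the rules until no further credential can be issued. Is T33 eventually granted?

Holding violet-permit and L25 grants gold-clearance (A5).
Holding violet-permit, gold-clearance, and ivory-token grants T33 (A4).

Yes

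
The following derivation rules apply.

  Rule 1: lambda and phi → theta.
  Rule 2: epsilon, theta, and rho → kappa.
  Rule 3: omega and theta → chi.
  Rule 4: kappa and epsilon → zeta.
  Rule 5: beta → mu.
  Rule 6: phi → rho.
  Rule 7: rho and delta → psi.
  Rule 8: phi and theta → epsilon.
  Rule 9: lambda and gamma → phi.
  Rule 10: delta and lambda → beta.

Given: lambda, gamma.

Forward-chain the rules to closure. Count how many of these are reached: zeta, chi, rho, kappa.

From lambda and gamma, Rule 9 gives phi.
lambda and phi hold, so theta follows (Rule 1).
phi holds, so rho follows (Rule 6).
From phi and theta, Rule 8 gives epsilon.
From epsilon, theta, and rho, Rule 2 gives kappa.
kappa and epsilon hold, so zeta follows (Rule 4).
zeta: reached.
chi would need omega and theta (Rule 3), but omega is never established.
rho: reached.
kappa: reached.
Reached: zeta, rho, and kappa — 3 of the 4.

3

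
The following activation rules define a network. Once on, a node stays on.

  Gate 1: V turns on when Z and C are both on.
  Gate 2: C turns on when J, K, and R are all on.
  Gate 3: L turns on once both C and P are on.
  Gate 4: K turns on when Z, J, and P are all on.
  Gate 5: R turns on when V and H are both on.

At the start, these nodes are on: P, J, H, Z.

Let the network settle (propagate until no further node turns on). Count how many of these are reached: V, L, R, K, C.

Z, J, and P are on, so K turns on (Gate 4).
V would need Z and C (Gate 1), but C never turns on.
L would need C and P (Gate 3), but C never turns on.
R would need V and H (Gate 5), but V never turns on.
K: reached.
C would need J, K, and R (Gate 2), but R never turns on.
Reached: K — 1 of the 5.

1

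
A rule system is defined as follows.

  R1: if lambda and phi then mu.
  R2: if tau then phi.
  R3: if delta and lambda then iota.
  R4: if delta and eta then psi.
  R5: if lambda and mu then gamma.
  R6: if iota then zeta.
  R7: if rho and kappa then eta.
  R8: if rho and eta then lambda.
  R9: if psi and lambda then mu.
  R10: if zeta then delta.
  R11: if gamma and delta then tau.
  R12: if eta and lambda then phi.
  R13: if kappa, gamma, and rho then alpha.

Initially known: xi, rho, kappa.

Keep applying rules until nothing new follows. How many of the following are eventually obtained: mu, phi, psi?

From rho and kappa, R7 gives eta.
From rho and eta, R8 gives lambda.
From eta and lambda, R12 gives phi.
From lambda and phi, R1 gives mu.
mu: reached.
phi: reached.
psi would need delta and eta (R4), but delta is never established.
Reached: mu and phi — 2 of the 3.

2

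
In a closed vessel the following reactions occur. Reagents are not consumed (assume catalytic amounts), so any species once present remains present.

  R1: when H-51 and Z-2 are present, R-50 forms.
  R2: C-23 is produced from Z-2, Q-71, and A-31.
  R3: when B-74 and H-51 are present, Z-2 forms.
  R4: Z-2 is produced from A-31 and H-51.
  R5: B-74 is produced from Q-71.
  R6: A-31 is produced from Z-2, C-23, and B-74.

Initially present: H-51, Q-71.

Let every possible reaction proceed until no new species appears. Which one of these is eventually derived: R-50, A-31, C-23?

Q-71 present → B-74 forms (R5).
B-74 and H-51 present → Z-2 forms (R3).
H-51 and Z-2 present → R-50 forms (R1).
C-23 would need Z-2, Q-71, and A-31 (R2), but A-31 never forms. A-31 would need Z-2, C-23, and B-74 (R6), but C-23 never forms.

R-50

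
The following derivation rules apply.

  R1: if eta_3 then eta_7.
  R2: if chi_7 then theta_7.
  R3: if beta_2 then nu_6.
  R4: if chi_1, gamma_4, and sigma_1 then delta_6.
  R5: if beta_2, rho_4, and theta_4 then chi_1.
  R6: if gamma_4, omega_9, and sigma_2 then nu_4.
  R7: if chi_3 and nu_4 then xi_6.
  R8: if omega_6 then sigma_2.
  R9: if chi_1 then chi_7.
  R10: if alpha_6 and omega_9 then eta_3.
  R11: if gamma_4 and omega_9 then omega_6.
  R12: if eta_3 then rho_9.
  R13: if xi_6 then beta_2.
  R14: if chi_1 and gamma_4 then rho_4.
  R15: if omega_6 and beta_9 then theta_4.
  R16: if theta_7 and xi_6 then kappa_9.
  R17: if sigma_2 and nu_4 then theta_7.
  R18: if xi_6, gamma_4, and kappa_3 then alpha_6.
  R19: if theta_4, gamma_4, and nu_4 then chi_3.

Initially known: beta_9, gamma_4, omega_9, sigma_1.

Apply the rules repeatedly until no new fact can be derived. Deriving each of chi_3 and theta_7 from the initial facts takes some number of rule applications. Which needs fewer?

theta_7

theta_7: gamma_4 and omega_9 hold, so omega_6 follows (R11). From omega_6, R8 gives sigma_2. From gamma_4, omega_9, and sigma_2, R6 gives nu_4. From sigma_2 and nu_4, R17 gives theta_7. [4 rule applications]
chi_3: gamma_4 and omega_9 hold, so omega_6 follows (R11). omega_6 and beta_9 hold, so theta_4 follows (R15). omega_6 holds, so sigma_2 follows (R8). From gamma_4, omega_9, and sigma_2, R6 gives nu_4. theta_4, gamma_4, and nu_4 hold, so chi_3 follows (R19). [5 rule applications]
theta_7 needs fewer.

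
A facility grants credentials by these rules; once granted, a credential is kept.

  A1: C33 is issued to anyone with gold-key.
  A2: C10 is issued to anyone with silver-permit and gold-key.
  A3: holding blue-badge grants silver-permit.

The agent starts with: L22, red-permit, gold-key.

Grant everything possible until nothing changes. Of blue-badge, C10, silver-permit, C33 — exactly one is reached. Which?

C33

Holding gold-key grants C33 (A1).
C10 would need silver-permit and gold-key (A2), but silver-permit is never granted. No rule produces blue-badge, and it is not given. silver-permit would need blue-badge (A3), but blue-badge is never granted.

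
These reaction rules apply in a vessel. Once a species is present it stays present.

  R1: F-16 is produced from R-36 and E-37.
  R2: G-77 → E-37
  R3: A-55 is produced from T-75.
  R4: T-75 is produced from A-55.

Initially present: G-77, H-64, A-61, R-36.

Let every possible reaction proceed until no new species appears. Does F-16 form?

Yes

G-77 present → E-37 forms (R2).
R-36 and E-37 present → F-16 forms (R1).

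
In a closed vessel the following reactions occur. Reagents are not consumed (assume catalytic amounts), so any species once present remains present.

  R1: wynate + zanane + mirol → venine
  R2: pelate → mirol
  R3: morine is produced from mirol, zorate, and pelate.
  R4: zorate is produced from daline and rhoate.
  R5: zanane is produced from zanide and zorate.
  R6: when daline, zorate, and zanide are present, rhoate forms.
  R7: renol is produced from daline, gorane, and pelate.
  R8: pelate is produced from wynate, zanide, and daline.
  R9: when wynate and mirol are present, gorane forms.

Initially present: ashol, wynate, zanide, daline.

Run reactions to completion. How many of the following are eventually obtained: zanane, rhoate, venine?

0

zanane would need zanide and zorate (R5), but zorate never forms.
rhoate would need daline, zorate, and zanide (R6), but zorate never forms.
venine would need wynate, zanane, and mirol (R1), but zanane never forms.
None of the 3 are reached.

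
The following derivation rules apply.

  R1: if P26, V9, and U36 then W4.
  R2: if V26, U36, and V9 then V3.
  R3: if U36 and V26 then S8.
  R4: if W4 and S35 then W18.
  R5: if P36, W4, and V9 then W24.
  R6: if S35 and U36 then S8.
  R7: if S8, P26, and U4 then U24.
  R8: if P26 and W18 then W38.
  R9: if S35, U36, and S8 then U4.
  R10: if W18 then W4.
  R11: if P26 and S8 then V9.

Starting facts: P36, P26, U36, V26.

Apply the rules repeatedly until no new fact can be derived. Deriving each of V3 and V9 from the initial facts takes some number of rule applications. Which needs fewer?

V9: U36 and V26 hold, so S8 follows (R3). P26 and S8 hold, so V9 follows (R11). [2 rule applications]
V3: U36 and V26 hold, so S8 follows (R3). P26 and S8 hold, so V9 follows (R11). From V26, U36, and V9, R2 gives V3. [3 rule applications]
V9 needs fewer.

V9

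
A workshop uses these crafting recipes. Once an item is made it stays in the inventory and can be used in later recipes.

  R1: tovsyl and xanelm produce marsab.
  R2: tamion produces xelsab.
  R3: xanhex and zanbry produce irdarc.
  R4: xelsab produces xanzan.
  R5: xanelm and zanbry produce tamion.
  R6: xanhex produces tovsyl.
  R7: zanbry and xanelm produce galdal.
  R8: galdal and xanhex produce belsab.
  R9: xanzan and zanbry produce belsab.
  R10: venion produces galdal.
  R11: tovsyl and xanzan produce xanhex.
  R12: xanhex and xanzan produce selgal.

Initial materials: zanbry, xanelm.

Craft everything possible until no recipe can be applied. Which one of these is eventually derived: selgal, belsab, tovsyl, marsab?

xanelm and zanbry → tamion (R5).
Using R2, tamion makes xelsab.
Using R4, xelsab makes xanzan.
xanzan and zanbry → belsab (R9).
selgal would need xanhex and xanzan (R12), but xanhex is never obtained. tovsyl would need xanhex (R6), but xanhex is never obtained. marsab would need tovsyl and xanelm (R1), but tovsyl is never obtained.

belsab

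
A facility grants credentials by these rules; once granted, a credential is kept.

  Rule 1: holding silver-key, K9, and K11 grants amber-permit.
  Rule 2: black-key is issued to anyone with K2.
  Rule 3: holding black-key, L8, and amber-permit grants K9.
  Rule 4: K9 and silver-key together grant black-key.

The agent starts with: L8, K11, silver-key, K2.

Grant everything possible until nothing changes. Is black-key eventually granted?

Yes

Holding K2 grants black-key (Rule 2).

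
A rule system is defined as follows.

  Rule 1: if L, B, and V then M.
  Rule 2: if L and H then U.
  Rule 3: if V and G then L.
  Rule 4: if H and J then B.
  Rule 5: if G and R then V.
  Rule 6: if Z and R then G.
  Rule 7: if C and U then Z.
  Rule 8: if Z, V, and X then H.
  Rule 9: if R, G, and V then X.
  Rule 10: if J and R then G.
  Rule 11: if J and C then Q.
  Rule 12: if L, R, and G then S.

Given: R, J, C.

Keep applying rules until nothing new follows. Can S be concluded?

From J and R, Rule 10 gives G.
From G and R, Rule 5 gives V.
From V and G, Rule 3 gives L.
L, R, and G hold, so S follows (Rule 12).

Yes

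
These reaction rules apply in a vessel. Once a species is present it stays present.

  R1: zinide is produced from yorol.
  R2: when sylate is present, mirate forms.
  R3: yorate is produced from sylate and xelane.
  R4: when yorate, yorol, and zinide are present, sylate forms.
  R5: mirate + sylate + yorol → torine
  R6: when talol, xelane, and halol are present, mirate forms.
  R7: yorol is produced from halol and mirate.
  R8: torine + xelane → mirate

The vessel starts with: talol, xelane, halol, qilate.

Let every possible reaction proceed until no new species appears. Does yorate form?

yorate would need sylate and xelane (R3), but sylate never forms.

No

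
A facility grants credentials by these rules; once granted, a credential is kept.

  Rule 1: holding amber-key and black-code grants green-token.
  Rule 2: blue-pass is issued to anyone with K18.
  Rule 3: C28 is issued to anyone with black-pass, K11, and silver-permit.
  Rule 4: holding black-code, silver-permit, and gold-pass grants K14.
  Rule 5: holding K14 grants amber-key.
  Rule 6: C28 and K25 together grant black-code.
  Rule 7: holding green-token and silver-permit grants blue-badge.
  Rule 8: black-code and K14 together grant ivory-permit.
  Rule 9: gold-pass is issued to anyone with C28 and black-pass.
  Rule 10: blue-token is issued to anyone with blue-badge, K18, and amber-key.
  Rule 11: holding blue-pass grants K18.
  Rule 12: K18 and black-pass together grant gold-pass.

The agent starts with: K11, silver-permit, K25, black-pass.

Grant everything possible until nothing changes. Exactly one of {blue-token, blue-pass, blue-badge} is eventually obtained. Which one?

Holding black-pass, K11, and silver-permit grants C28 (Rule 3).
Holding C28 and black-pass grants gold-pass (Rule 9).
Holding C28 and K25 grants black-code (Rule 6).
Holding black-code, silver-permit, and gold-pass grants K14 (Rule 4).
Holding K14 grants amber-key (Rule 5).
Holding amber-key and black-code grants green-token (Rule 1).
Holding green-token and silver-permit grants blue-badge (Rule 7).
blue-token would need blue-badge, K18, and amber-key (Rule 10), but K18 is never granted. blue-pass would need K18 (Rule 2), but K18 is never granted.

blue-badge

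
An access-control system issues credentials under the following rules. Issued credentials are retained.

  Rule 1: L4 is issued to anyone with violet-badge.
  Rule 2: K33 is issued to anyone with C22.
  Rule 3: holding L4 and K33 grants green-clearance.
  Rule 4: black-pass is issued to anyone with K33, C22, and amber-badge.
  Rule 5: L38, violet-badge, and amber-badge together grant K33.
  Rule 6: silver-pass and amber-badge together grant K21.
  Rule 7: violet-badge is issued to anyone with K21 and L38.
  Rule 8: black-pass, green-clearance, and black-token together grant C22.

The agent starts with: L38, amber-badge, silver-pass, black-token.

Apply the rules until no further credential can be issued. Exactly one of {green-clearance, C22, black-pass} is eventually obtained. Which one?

green-clearance

Holding silver-pass and amber-badge grants K21 (Rule 6).
Holding K21 and L38 grants violet-badge (Rule 7).
Holding violet-badge grants L4 (Rule 1).
Holding L38, violet-badge, and amber-badge grants K33 (Rule 5).
Holding L4 and K33 grants green-clearance (Rule 3).
black-pass would need K33, C22, and amber-badge (Rule 4), but C22 is never granted. C22 would need black-pass, green-clearance, and black-token (Rule 8), but black-pass is never granted.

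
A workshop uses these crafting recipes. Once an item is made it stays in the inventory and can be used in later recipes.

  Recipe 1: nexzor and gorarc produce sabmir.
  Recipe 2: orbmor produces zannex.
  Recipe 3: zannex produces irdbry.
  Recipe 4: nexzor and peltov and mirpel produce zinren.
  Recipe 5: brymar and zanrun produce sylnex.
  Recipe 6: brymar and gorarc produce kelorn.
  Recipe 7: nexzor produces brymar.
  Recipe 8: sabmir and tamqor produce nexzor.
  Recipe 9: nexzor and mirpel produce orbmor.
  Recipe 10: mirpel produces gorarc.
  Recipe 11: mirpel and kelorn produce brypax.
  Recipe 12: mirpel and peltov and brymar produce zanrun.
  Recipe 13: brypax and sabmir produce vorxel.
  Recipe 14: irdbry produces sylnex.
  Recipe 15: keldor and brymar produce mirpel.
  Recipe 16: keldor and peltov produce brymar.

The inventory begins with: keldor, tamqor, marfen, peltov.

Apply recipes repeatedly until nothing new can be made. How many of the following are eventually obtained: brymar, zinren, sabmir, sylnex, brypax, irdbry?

3

keldor and peltov → brymar (Recipe 16).
keldor and brymar → mirpel (Recipe 15).
mirpel and peltov and brymar → zanrun (Recipe 12).
Using Recipe 10, mirpel makes gorarc.
brymar and zanrun → sylnex (Recipe 5).
brymar and gorarc → kelorn (Recipe 6).
mirpel and kelorn → brypax (Recipe 11).
brymar: reached.
zinren would need nexzor, peltov, and mirpel (Recipe 4), but nexzor is never obtained.
sabmir would need nexzor and gorarc (Recipe 1), but nexzor is never obtained.
sylnex: reached.
brypax: reached.
irdbry would need zannex (Recipe 3), but zannex is never obtained.
Reached: brymar, sylnex, and brypax — 3 of the 6.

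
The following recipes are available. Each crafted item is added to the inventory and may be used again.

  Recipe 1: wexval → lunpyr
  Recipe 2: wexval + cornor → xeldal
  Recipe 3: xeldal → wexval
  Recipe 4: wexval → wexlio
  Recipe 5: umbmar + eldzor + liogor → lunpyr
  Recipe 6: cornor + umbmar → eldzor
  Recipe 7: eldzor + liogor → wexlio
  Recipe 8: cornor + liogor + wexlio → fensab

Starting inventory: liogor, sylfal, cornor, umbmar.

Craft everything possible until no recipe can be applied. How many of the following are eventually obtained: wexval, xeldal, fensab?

Using Recipe 6, cornor and umbmar make eldzor.
Using Recipe 7, eldzor and liogor make wexlio.
Using Recipe 8, cornor, liogor, and wexlio make fensab.
wexval would need xeldal (Recipe 3), but xeldal is never obtained.
xeldal would need wexval and cornor (Recipe 2), but wexval is never obtained.
fensab: reached.
Reached: fensab — 1 of the 3.

1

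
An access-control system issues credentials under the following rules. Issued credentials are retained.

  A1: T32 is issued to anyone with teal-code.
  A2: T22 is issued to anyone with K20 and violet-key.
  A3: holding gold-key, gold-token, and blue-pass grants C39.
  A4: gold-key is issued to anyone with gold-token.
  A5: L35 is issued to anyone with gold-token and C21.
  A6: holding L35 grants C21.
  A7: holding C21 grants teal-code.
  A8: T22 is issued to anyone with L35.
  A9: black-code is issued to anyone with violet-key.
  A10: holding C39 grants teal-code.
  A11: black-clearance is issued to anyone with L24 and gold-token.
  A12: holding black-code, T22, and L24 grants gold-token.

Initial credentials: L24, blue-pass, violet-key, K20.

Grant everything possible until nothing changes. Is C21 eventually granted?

No

C21 would need L35 (A6), but L35 is never granted.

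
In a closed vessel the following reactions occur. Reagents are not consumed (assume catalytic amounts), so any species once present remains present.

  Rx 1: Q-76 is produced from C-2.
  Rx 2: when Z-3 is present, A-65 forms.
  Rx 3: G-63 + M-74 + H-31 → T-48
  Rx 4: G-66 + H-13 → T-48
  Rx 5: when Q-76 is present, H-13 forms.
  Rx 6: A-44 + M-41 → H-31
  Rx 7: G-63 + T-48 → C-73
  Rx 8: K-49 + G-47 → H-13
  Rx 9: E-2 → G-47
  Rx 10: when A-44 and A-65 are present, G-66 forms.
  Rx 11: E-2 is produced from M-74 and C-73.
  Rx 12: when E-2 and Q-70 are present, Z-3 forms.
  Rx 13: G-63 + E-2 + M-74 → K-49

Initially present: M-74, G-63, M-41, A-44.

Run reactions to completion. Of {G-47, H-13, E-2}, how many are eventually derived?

3

A-44 and M-41 present → H-31 forms (Rx 6).
G-63, M-74, and H-31 present → T-48 forms (Rx 3).
G-63 and T-48 present → C-73 forms (Rx 7).
M-74 and C-73 present → E-2 forms (Rx 11).
G-63, E-2, and M-74 present → K-49 forms (Rx 13).
E-2 present → G-47 forms (Rx 9).
K-49 and G-47 present → H-13 forms (Rx 8).
G-47: reached.
H-13: reached.
E-2: reached.
All 3 are reached.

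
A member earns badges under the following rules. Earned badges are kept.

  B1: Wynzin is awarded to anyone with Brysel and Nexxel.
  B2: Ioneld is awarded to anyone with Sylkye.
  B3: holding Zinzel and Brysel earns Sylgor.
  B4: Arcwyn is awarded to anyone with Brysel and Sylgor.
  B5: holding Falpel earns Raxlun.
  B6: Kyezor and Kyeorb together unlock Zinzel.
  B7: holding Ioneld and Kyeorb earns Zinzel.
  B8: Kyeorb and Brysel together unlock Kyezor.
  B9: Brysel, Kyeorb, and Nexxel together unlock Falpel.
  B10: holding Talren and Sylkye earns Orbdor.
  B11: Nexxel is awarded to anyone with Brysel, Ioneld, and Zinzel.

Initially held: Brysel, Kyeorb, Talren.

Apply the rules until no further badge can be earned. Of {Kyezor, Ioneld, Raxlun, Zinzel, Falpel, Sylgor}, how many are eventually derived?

With Kyeorb and Brysel, Kyezor is earned (B8).
With Kyezor and Kyeorb, Zinzel is earned (B6).
With Zinzel and Brysel, Sylgor is earned (B3).
Kyezor: reached.
Ioneld would need Sylkye (B2), but Sylkye is never earned.
Raxlun would need Falpel (B5), but Falpel is never earned.
Zinzel: reached.
Falpel would need Brysel, Kyeorb, and Nexxel (B9), but Nexxel is never earned.
Sylgor: reached.
Reached: Kyezor, Zinzel, and Sylgor — 3 of the 6.

3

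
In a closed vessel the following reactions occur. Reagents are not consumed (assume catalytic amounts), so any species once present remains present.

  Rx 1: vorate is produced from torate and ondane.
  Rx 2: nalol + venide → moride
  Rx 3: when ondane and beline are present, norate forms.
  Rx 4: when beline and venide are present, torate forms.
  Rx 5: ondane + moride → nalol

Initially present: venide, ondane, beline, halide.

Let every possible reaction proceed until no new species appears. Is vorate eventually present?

Yes

beline and venide present → torate forms (Rx 4).
torate and ondane present → vorate forms (Rx 1).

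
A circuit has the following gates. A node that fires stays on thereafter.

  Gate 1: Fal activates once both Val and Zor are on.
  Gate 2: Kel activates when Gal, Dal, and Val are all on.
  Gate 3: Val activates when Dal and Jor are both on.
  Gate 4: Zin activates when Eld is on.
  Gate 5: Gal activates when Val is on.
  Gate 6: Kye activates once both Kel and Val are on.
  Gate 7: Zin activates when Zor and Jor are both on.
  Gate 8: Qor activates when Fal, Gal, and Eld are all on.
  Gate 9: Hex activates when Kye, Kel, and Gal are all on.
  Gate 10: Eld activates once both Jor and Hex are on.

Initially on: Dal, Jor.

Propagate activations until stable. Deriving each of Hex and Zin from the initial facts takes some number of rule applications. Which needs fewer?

Hex: Gate 3: Dal and Jor on → Val on. Val is on, so Gal activates (Gate 5). Gate 2: Gal, Dal, and Val on → Kel on. Kel and Val are on, so Kye activates (Gate 6). Kye, Kel, and Gal are on, so Hex activates (Gate 9). [5 rule applications]
Zin: Gate 3: Dal and Jor on → Val on. Val is on, so Gal activates (Gate 5). Gal, Dal, and Val are on, so Kel activates (Gate 2). Gate 6: Kel and Val on → Kye on. Gate 9: Kye, Kel, and Gal on → Hex on. Jor and Hex are on, so Eld activates (Gate 10). Gate 4: Eld on → Zin on. [7 rule applications]
Hex needs fewer.

Hex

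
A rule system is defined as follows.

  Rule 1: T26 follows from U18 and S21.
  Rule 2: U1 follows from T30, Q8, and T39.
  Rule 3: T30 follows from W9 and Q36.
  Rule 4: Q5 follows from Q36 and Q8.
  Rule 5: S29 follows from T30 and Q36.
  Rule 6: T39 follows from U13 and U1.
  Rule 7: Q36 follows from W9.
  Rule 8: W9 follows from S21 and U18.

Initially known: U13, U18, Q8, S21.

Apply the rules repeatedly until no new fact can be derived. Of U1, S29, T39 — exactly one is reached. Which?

S29

From S21 and U18, Rule 8 gives W9.
From W9, Rule 7 gives Q36.
From W9 and Q36, Rule 3 gives T30.
T30 and Q36 hold, so S29 follows (Rule 5).
U1 would need T30, Q8, and T39 (Rule 2), but T39 is never established. T39 would need U13 and U1 (Rule 6), but U1 is never established.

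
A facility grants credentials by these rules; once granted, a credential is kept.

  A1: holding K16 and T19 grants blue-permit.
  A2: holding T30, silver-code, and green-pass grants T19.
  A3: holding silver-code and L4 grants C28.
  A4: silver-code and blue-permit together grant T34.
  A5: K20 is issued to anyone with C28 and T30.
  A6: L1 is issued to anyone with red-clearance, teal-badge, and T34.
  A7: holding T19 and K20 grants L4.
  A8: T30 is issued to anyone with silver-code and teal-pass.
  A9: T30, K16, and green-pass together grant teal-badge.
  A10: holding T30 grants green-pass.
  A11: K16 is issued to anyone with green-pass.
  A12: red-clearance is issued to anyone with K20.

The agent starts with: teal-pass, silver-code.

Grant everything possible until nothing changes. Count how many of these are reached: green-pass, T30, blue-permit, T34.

4

Holding silver-code and teal-pass grants T30 (A8).
Holding T30 grants green-pass (A10).
Holding T30, silver-code, and green-pass grants T19 (A2).
Holding green-pass grants K16 (A11).
Holding K16 and T19 grants blue-permit (A1).
Holding silver-code and blue-permit grants T34 (A4).
green-pass: reached.
T30: reached.
blue-permit: reached.
T34: reached.
All 4 are reached.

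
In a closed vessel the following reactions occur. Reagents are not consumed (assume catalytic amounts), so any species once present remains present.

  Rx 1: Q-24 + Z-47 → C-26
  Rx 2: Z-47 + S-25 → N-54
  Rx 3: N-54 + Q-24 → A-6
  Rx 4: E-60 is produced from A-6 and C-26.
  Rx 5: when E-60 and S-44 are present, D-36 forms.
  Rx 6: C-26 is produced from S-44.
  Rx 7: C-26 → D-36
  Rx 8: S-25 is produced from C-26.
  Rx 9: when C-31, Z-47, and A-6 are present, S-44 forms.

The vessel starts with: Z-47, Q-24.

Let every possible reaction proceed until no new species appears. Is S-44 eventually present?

S-44 would need C-31, Z-47, and A-6 (Rx 9), but C-31 never forms.

No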